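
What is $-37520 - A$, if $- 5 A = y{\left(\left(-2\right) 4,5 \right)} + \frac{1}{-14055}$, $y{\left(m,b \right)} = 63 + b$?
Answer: $- \frac{2635762261}{70275} \approx -37506.0$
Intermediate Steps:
$A = - \frac{955739}{70275}$ ($A = - \frac{\left(63 + 5\right) + \frac{1}{-14055}}{5} = - \frac{68 - \frac{1}{14055}}{5} = \left(- \frac{1}{5}\right) \frac{955739}{14055} = - \frac{955739}{70275} \approx -13.6$)
$-37520 - A = -37520 - - \frac{955739}{70275} = -37520 + \frac{955739}{70275} = - \frac{2635762261}{70275}$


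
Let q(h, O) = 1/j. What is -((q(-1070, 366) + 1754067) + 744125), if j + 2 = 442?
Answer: -1099204481/440 ≈ -2.4982e+6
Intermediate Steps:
j = 440 (j = -2 + 442 = 440)
q(h, O) = 1/440
-((q(-1070, 366) + 1754067) + 744125) = -((1/440 + 1754067) + 744125) = -(771789481/440 + 744125) = -1*1099204481/440 = -1099204481/440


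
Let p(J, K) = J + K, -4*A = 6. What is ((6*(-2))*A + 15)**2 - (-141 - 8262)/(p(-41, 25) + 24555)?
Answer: 26731374/24539 ≈ 1089.3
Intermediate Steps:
A = -3/2 (A = -1/4*6 = -3/2 ≈ -1.5000)
((6*(-2))*A + 15)**2 - (-141 - 8262)/(p(-41, 25) + 24555) = ((6*(-2))*(-3/2) + 15)**2 - (-141 - 8262)/((-41 + 25) + 24555) = (-12*(-3/2) + 15)**2 - (-8403)/(-16 + 24555) = (18 + 15)**2 - (-8403)/24539 = 33**2 - (-8403)/24539 = 1089 - 1*(-8403/24539) = 1089 + 8403/24539 = 26731374/24539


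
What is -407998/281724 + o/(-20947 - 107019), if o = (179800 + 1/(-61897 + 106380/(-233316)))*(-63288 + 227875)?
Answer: -836116149500289172691647/3615540830423940552 ≈ -2.3126e+5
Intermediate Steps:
o = 11871348034331462853/401157412 (o = (179800 + 1/(-61897 + 106380*(-1/233316)))*164587 = (179800 + 1/(-61897 - 2955/6481))*164587 = (179800 + 1/(-401157412/6481))*164587 = (179800 - 6481/401157412)*164587 = (72128102671119/401157412)*164587 = 11871348034331462853/401157412 ≈ 2.9593e+10)
-407998/281724 + o/(-20947 - 107019) = -407998/281724 + 11871348034331462853/(401157412*(-20947 - 107019)) = -407998*1/281724 + (11871348034331462853/401157412)/(-127966) = -203999/140862 + (11871348034331462853/401157412)*(-1/127966) = -203999/140862 - 11871348034331462853/51334509383992 = -836116149500289172691647/3615540830423940552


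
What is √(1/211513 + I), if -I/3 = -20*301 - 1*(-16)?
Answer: √805816338243541/211513 ≈ 134.21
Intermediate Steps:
I = 18012 (I = -3*(-20*301 - 1*(-16)) = -3*(-6020 + 16) = -3*(-6004) = 18012)
√(1/211513 + I) = √(1/211513 + 18012) = √(3809772157/211513) = √805816338243541/211513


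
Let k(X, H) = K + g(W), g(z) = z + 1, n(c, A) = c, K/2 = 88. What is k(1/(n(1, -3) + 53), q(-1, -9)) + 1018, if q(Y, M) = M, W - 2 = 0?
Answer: 1197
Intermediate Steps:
K = 176 (K = 2*88 = 176)
W = 2 (W = 2 + 0 = 2)
g(z) = 1 + z
k(X, H) = 179 (k(X, H) = 176 + (1 + 2) = 176 + 3 = 179)
k(1/(n(1, -3) + 53), q(-1, -9)) + 1018 = 179 + 1018 = 1197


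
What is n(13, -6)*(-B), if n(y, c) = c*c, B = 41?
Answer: -1476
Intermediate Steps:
n(y, c) = c²
n(13, -6)*(-B) = (-6)²*(-1*41) = 36*(-41) = -1476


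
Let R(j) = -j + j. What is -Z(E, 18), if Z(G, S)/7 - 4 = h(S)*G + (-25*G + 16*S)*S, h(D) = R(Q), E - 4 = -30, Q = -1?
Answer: -118216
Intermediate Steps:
R(j) = 0
E = -26 (E = 4 - 30 = -26)
h(D) = 0
Z(G, S) = 28 + 7*S*(-25*G + 16*S) (Z(G, S) = 28 + 7*(0*G + (-25*G + 16*S)*S) = 28 + 7*(0 + S*(-25*G + 16*S)) = 28 + 7*(S*(-25*G + 16*S)) = 28 + 7*S*(-25*G + 16*S))
-Z(E, 18) = -(28 + 112*18² - 175*(-26)*18) = -(28 + 112*324 + 81900) = -(28 + 36288 + 81900) = -1*118216 = -118216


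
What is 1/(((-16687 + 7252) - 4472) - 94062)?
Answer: -1/107969 ≈ -9.2619e-6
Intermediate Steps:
1/(((-16687 + 7252) - 4472) - 94062) = 1/((-9435 - 4472) - 94062) = 1/(-13907 - 94062) = 1/(-107969) = -1/107969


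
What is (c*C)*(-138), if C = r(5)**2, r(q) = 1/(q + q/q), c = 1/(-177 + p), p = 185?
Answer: -23/48 ≈ -0.47917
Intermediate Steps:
c = 1/8 (c = 1/(-177 + 185) = 1/8 ≈ 0.12500)
r(q) = 1/(1 + q) (r(q) = 1/(q + 1) = 1/(1 + q))
C = 1/36 (C = (1/(1 + 5))**2 = (1/6)**2 = 1/36 ≈ 0.027778)
(c*C)*(-138) = ((1/8)*(1/36))*(-138) = (1/288)*(-138) = -23/48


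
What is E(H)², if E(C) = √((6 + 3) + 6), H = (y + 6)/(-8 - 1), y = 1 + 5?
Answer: 15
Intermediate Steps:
y = 6
H = -4/3 (H = (6 + 6)/(-8 - 1) = 12/(-9) = 12*(-⅑) = -4/3 ≈ -1.3333)
E(C) = √15 (E(C) = √(9 + 6) = √15)
E(H)² = (√15)² = 15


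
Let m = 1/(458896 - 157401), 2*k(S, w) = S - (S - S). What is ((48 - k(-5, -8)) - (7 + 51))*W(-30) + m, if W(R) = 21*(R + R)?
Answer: 2849127751/301495 ≈ 9450.0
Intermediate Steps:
k(S, w) = S/2 (k(S, w) = (S - (S - S))/2 = (S - 1*0)/2 = (S + 0)/2 = S/2)
W(R) = 42*R (W(R) = 21*(2*R) = 42*R)
m = 1/301495 ≈ 3.3168e-6
((48 - k(-5, -8)) - (7 + 51))*W(-30) + m = ((48 - (-5)/2) - (7 + 51))*(42*(-30)) + 1/301495 = ((48 - 1*(-5/2)) - 1*58)*(-1260) + 1/301495 = ((48 + 5/2) - 58)*(-1260) + 1/301495 = (101/2 - 58)*(-1260) + 1/301495 = -15/2*(-1260) + 1/301495 = 9450 + 1/301495 = 2849127751/301495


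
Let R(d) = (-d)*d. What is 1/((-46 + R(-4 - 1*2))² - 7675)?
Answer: -1/951 ≈ -0.0010515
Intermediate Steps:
R(d) = -d²
1/((-46 + R(-4 - 1*2))² - 7675) = 1/((-46 - (-4 - 1*2)²)² - 7675) = 1/((-46 - (-4 - 2)²)² - 7675) = 1/((-46 - 1*(-6)²)² - 7675) = 1/((-46 - 1*36)² - 7675) = 1/((-46 - 36)² - 7675) = 1/((-82)² - 7675) = 1/(6724 - 7675) = 1/(-951) = -1/951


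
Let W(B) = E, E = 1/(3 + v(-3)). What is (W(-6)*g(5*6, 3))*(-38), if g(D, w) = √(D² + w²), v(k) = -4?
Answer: 114*√101 ≈ 1145.7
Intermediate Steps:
E = -1 (E = 1/(3 - 4) = 1/(-1) = -1)
W(B) = -1
(W(-6)*g(5*6, 3))*(-38) = -√((5*6)² + 3²)*(-38) = -√(30² + 9)*(-38) = -√(900 + 9)*(-38) = -√909*(-38) = -3*√101*(-38) = 114*√101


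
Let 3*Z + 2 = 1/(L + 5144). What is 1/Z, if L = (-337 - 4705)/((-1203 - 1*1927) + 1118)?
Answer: -15532155/10353764 ≈ -1.5001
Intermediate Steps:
L = 2521/1006 (L = -5042/((-1203 - 1927) + 1118) = -5042/(-3130 + 1118) = -5042/(-2012) = -5042*(-1/2012) = 2521/1006 ≈ 2.5060)
Z = -10353764/15532155 (Z = -⅔ + 1/(3*(2521/1006 + 5144)) = -⅔ + 1/(3*(5177385/1006)) = -⅔ + (⅓)*(1006/5177385) = -⅔ + 1006/15532155 = -10353764/15532155 ≈ -0.66660)
1/Z = 1/(-10353764/15532155) = -15532155/10353764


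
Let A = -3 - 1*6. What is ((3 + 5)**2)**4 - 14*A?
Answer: 16777342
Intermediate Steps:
A = -9 (A = -3 - 6 = -9)
((3 + 5)**2)**4 - 14*A = ((3 + 5)**2)**4 - 14*(-9) = (8**2)**4 + 126 = 64**4 + 126 = 16777216 + 126 = 16777342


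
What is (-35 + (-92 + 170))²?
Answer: 1849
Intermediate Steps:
(-35 + (-92 + 170))² = (-35 + 78)² = 43² = 1849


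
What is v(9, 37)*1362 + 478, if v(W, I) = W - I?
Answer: -37658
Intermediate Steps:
v(9, 37)*1362 + 478 = (9 - 1*37)*1362 + 478 = (9 - 37)*1362 + 478 = -28*1362 + 478 = -38136 + 478 = -37658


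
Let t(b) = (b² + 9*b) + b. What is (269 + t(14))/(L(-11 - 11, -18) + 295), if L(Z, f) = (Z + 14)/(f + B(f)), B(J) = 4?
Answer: 4235/2069 ≈ 2.0469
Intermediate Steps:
L(Z, f) = (14 + Z)/(4 + f) (L(Z, f) = (Z + 14)/(f + 4) = (14 + Z)/(4 + f))
t(b) = b² + 10*b
(269 + t(14))/(L(-11 - 11, -18) + 295) = (269 + 14*(10 + 14))/((14 + (-11 - 11))/(4 - 18) + 295) = (269 + 14*24)/((14 - 22)/(-14) + 295) = (269 + 336)/(-1/14*(-8) + 295) = 605/(4/7 + 295) = 605/(2069/7) = 605*(7/2069) = 4235/2069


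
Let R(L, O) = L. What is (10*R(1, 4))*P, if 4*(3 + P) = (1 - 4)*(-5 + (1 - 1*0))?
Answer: 0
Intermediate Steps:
P = 0 (P = -3 + ((1 - 4)*(-5 + (1 - 1*0)))/4 = -3 + (-3*(-5 + (1 + 0)))/4 = -3 + (-3*(-5 + 1))/4 = -3 + (-3*(-4))/4 = -3 + (1/4)*12 = -3 + 3 = 0)
(10*R(1, 4))*P = (10*1)*0 = 10*0 = 0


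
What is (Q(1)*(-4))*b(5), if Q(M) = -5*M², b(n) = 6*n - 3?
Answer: 540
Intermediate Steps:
b(n) = -3 + 6*n
(Q(1)*(-4))*b(5) = (-5*1²*(-4))*(-3 + 6*5) = (-5*1*(-4))*(-3 + 30) = -5*(-4)*27 = 20*27 = 540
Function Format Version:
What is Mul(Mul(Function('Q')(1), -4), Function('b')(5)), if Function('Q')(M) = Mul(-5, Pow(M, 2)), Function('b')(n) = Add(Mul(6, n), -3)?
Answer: 540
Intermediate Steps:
Function('b')(n) = Add(-3, Mul(6, n))
Mul(Mul(Function('Q')(1), -4), Function('b')(5)) = Mul(Mul(Mul(-5, Pow(1, 2)), -4), Add(-3, Mul(6, 5))) = Mul(Mul(Mul(-5, 1), -4), Add(-3, 30)) = Mul(Mul(-5, -4), 27) = Mul(20, 27) = 540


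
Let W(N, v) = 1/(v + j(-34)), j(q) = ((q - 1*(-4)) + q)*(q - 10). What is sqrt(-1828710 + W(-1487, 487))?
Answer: 11*I*sqrt(18320364383)/1101 ≈ 1352.3*I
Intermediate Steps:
j(q) = (-10 + q)*(4 + 2*q) (j(q) = ((q + 4) + q)*(-10 + q) = ((4 + q) + q)*(-10 + q) = (4 + 2*q)*(-10 + q) = (-10 + q)*(4 + 2*q))
W(N, v) = 1/(2816 + v) (W(N, v) = 1/(v + (-40 - 16*(-34) + 2*(-34)**2)) = 1/(v + (-40 + 544 + 2*1156)) = 1/(v + (-40 + 544 + 2312)) = 1/(v + 2816) = 1/(2816 + v))
sqrt(-1828710 + W(-1487, 487)) = sqrt(-1828710 + 1/(2816 + 487)) = sqrt(-1828710 + 1/3303) = sqrt(-6040229129/3303) = 11*I*sqrt(18320364383)/1101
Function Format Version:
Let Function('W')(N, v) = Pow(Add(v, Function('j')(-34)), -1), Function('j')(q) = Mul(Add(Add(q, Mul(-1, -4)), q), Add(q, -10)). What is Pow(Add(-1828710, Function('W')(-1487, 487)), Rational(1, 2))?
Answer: Mul(Rational(11, 1101), I, Pow(18320364383, Rational(1, 2))) ≈ Mul(1352.3, I)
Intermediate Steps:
Function('j')(q) = Mul(Add(-10, q), Add(4, Mul(2, q))) (Function('j')(q) = Mul(Add(Add(q, 4), q), Add(-10, q)) = Mul(Add(Add(4, q), q), Add(-10, q)) = Mul(Add(4, Mul(2, q)), Add(-10, q)) = Mul(Add(-10, q), Add(4, Mul(2, q))))
Function('W')(N, v) = Pow(Add(2816, v), -1) (Function('W')(N, v) = Pow(Add(v, Add(-40, Mul(-16, -34), Mul(2, Pow(-34, 2)))), -1) = Pow(Add(v, Add(-40, 544, Mul(2, 1156))), -1) = Pow(Add(v, Add(-40, 544, 2312)), -1) = Pow(Add(v, 2816), -1) = Pow(Add(2816, v), -1))
Pow(Add(-1828710, Function('W')(-1487, 487)), Rational(1, 2)) = Pow(Add(-1828710, Pow(Add(2816, 487), -1)), Rational(1, 2)) = Pow(Add(-1828710, Pow(3303, -1)), Rational(1, 2)) = Pow(Add(-1828710, Rational(1, 3303)), Rational(1, 2)) = Pow(Rational(-6040229129, 3303), Rational(1, 2)) = Mul(Rational(11, 1101), I, Pow(18320364383, Rational(1, 2)))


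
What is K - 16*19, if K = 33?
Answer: -271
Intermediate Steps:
K - 16*19 = 33 - 16*19 = 33 - 304 = -271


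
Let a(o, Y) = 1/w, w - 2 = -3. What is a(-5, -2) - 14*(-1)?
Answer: 13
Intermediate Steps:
w = -1 (w = 2 - 3 = -1)
a(o, Y) = -1 (a(o, Y) = 1/(-1) = -1)
a(-5, -2) - 14*(-1) = -1 - 14*(-1) = -1 + 14 = 13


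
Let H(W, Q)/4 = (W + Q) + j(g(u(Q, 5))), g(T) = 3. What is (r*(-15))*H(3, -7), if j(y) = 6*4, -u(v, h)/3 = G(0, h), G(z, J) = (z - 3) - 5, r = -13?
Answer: 15600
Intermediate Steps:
G(z, J) = -8 + z (G(z, J) = (-3 + z) - 5 = -8 + z)
u(v, h) = 24 (u(v, h) = -3*(-8 + 0) = -3*(-8) = 24)
j(y) = 24
H(W, Q) = 96 + 4*Q + 4*W (H(W, Q) = 4*((W + Q) + 24) = 4*((Q + W) + 24) = 4*(24 + Q + W) = 96 + 4*Q + 4*W)
(r*(-15))*H(3, -7) = (-13*(-15))*(96 + 4*(-7) + 4*3) = 195*(96 - 28 + 12) = 195*80 = 15600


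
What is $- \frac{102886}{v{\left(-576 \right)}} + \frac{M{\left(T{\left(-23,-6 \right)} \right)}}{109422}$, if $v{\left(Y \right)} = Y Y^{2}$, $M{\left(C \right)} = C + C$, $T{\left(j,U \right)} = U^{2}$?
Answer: $\frac{694927949}{580857495552} \approx 0.0011964$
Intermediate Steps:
$M{\left(C \right)} = 2 C$
$v{\left(Y \right)} = Y^{3}$
$- \frac{102886}{v{\left(-576 \right)}} + \frac{M{\left(T{\left(-23,-6 \right)} \right)}}{109422} = - \frac{102886}{\left(-576\right)^{3}} + \frac{2 \left(-6\right)^{2}}{109422} = - \frac{102886}{-191102976} + 2 \cdot 36 \cdot \frac{1}{109422} = \left(-102886\right) \left(- \frac{1}{191102976}\right) + 72 \cdot \frac{1}{109422} = \frac{51443}{95551488} + \frac{4}{6079} = \frac{694927949}{580857495552}$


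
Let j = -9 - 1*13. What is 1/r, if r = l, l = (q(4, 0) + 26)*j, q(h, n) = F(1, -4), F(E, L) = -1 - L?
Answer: -1/638 ≈ -0.0015674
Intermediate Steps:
j = -22 (j = -9 - 13 = -22)
q(h, n) = 3 (q(h, n) = -1 - 1*(-4) = -1 + 4 = 3)
l = -638 (l = (3 + 26)*(-22) = 29*(-22) = -638)
r = -638
1/r = 1/(-638) = -1/638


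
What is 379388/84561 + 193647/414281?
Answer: 173548223995/35032015641 ≈ 4.9540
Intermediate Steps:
379388/84561 + 193647/414281 = 173548223995/35032015641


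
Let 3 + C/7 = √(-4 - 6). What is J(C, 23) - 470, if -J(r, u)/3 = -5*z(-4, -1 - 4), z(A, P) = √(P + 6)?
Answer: -455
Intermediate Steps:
C = -21 + 7*I*√10 (C = -21 + 7*√(-4 - 6) = -21 + 7*√(-10) = -21 + 7*(I*√10) = -21 + 7*I*√10 ≈ -21.0 + 22.136*I)
z(A, P) = √(6 + P)
J(r, u) = 15 (J(r, u) = -(-15)*√(6 + (-1 - 4)) = -(-15)*√(6 - 5) = -(-15)*√1 = -(-15) = -3*(-5) = 15)
J(C, 23) - 470 = 15 - 470 = -455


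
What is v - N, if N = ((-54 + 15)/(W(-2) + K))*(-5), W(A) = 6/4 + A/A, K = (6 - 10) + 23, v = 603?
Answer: 25539/43 ≈ 593.93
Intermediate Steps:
K = 19 (K = -4 + 23 = 19)
W(A) = 5/2 (W(A) = 6*(¼) + 1 = 3/2 + 1 = 5/2)
N = 390/43 (N = ((-54 + 15)/(5/2 + 19))*(-5) = -39/43/2*(-5) = -39*2/43*(-5) = -78/43*(-5) = 390/43 ≈ 9.0698)
v - N = 603 - 1*390/43 = 603 - 390/43 = 25539/43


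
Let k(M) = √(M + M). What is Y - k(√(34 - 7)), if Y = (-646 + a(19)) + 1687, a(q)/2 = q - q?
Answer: 1041 - √2*3^(¾) ≈ 1037.8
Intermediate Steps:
a(q) = 0 (a(q) = 2*(q - q) = 2*0 = 0)
k(M) = √2*√M (k(M) = √(2*M) = √2*√M)
Y = 1041 (Y = (-646 + 0) + 1687 = -646 + 1687 = 1041)
Y - k(√(34 - 7)) = 1041 - √2*√(√(34 - 7)) = 1041 - √2*√(√27) = 1041 - √2*√(3*√3) = 1041 - √2*3^(¾)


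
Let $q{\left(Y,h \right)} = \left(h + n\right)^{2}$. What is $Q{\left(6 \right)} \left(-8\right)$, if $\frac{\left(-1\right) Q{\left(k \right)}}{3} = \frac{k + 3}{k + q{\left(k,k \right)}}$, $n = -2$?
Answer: $\frac{108}{11} \approx 9.8182$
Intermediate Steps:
$q{\left(Y,h \right)} = \left(-2 + h\right)^{2}$ ($q{\left(Y,h \right)} = \left(h - 2\right)^{2} = \left(-2 + h\right)^{2}$)
$Q{\left(k \right)} = - \frac{3 \left(3 + k\right)}{k + \left(-2 + k\right)^{2}}$ ($Q{\left(k \right)} = - 3 \frac{k + 3}{k + \left(-2 + k\right)^{2}} = - 3 \frac{3 + k}{k + \left(-2 + k\right)^{2}} = - \frac{3 \left(3 + k\right)}{k + \left(-2 + k\right)^{2}}$)
$Q{\left(6 \right)} \left(-8\right) = \frac{3 \left(-3 - 6\right)}{6 + \left(-2 + 6\right)^{2}} \left(-8\right) = \frac{3 \left(-3 - 6\right)}{6 + 4^{2}} \left(-8\right) = 3 \frac{1}{6 + 16} \left(-9\right) \left(-8\right) = 3 \cdot \frac{1}{22} \left(-9\right) \left(-8\right) = \left(- \frac{27}{22}\right) \left(-8\right) = \frac{108}{11}$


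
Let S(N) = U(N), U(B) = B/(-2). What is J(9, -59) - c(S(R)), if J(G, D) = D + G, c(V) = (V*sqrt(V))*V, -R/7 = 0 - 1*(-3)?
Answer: -50 - 441*sqrt(42)/8 ≈ -407.25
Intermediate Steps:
R = -21 (R = -7*(0 - 1*(-3)) = -7*(0 + 3) = -7*3 = -21)
U(B) = -B/2 (U(B) = B*(-1/2) = -B/2)
S(N) = -N/2
c(V) = V**(5/2) (c(V) = V**(3/2)*V = V**(5/2))
J(9, -59) - c(S(R)) = (-59 + 9) - (-1/2*(-21))**(5/2) = -50 - (21/2)**(5/2) = -50 - 441*sqrt(42)/8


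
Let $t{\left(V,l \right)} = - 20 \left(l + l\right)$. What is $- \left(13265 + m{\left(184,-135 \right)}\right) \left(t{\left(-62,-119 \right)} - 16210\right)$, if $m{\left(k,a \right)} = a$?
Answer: $150338500$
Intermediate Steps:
$t{\left(V,l \right)} = - 40 l$ ($t{\left(V,l \right)} = - 20 \cdot 2 l = - 40 l$)
$- \left(13265 + m{\left(184,-135 \right)}\right) \left(t{\left(-62,-119 \right)} - 16210\right) = - \left(13265 - 135\right) \left(\left(-40\right) \left(-119\right) - 16210\right) = - 13130 \left(4760 - 16210\right) = - 13130 \left(-11450\right) = \left(-1\right) \left(-150338500\right) = 150338500$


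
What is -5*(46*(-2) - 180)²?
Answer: -369920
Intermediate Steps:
-5*(46*(-2) - 180)² = -5*(-92 - 180)² = -5*(-272)² = -5*73984 = -369920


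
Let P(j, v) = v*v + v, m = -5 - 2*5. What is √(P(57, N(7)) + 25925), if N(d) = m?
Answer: √26135 ≈ 161.66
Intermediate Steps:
m = -15 (m = -5 - 10 = -15)
N(d) = -15
P(j, v) = v + v² (P(j, v) = v² + v = v + v²)
√(P(57, N(7)) + 25925) = √(-15*(1 - 15) + 25925) = √(-15*(-14) + 25925) = √(210 + 25925) = √26135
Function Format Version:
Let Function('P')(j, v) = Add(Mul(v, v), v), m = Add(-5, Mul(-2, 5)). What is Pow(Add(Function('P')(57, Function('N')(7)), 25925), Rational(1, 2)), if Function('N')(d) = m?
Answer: Pow(26135, Rational(1, 2)) ≈ 161.66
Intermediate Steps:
m = -15 (m = Add(-5, -10) = -15)
Function('N')(d) = -15
Function('P')(j, v) = Add(v, Pow(v, 2)) (Function('P')(j, v) = Add(Pow(v, 2), v) = Add(v, Pow(v, 2)))
Pow(Add(Function('P')(57, Function('N')(7)), 25925), Rational(1, 2)) = Pow(Add(Mul(-15, Add(1, -15)), 25925), Rational(1, 2)) = Pow(Add(Mul(-15, -14), 25925), Rational(1, 2)) = Pow(Add(210, 25925), Rational(1, 2)) = Pow(26135, Rational(1, 2))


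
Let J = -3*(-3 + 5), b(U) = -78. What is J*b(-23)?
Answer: 468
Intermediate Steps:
J = -6 (J = -3*2 = -6)
J*b(-23) = -6*(-78) = 468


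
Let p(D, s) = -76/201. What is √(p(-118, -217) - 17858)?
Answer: I*√721496334/201 ≈ 133.64*I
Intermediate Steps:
p(D, s) = -76/201 (p(D, s) = -76*1/201 = -76/201)
√(p(-118, -217) - 17858) = √(-76/201 - 17858) = √(-3589534/201) = I*√721496334/201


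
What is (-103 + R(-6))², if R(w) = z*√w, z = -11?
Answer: 9883 + 2266*I*√6 ≈ 9883.0 + 5550.5*I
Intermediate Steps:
R(w) = -11*√w
(-103 + R(-6))² = (-103 - 11*I*√6)²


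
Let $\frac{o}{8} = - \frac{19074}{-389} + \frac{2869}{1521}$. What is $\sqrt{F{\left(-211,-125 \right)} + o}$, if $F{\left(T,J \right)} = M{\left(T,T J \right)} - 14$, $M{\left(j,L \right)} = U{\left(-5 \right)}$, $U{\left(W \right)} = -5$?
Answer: $\frac{\sqrt{89384050061}}{15171} \approx 19.707$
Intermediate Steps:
$o = \frac{241020760}{591669}$ ($o = 8 \left(- \frac{19074}{-389} + \frac{2869}{1521}\right) = 8 \left(\left(-19074\right) \left(- \frac{1}{389}\right) + 2869 \cdot \frac{1}{1521}\right) = 8 \left(\frac{19074}{389} + \frac{2869}{1521}\right) = 8 \cdot \frac{30127595}{591669} = \frac{241020760}{591669} \approx 407.36$)
$M{\left(j,L \right)} = -5$
$F{\left(T,J \right)} = -19$ ($F{\left(T,J \right)} = -5 - 14 = -19$)
$\sqrt{F{\left(-211,-125 \right)} + o} = \sqrt{-19 + \frac{241020760}{591669}} = \sqrt{\frac{229779049}{591669}} = \frac{\sqrt{89384050061}}{15171}$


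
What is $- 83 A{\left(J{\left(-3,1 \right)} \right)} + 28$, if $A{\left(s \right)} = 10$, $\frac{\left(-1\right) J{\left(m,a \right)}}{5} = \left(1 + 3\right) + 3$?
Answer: $-802$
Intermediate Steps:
$J{\left(m,a \right)} = -35$ ($J{\left(m,a \right)} = - 5 \left(\left(1 + 3\right) + 3\right) = - 5 \left(4 + 3\right) = \left(-5\right) 7 = -35$)
$- 83 A{\left(J{\left(-3,1 \right)} \right)} + 28 = \left(-83\right) 10 + 28 = -830 + 28 = -802$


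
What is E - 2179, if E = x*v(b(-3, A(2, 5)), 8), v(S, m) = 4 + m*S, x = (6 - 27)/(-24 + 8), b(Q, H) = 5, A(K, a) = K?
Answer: -8485/4 ≈ -2121.3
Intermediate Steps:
x = 21/16 (x = -21/(-16) = -21*(-1/16) = 21/16 ≈ 1.3125)
v(S, m) = 4 + S*m
E = 231/4 (E = 21*(4 + 5*8)/16 = 21*(4 + 40)/16 = (21/16)*44 = 231/4 ≈ 57.750)
E - 2179 = 231/4 - 2179 = -8485/4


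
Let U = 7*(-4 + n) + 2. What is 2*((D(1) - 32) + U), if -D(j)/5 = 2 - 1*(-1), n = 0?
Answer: -146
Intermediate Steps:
D(j) = -15 (D(j) = -5*(2 - 1*(-1)) = -5*(2 + 1) = -5*3 = -15)
U = -26 (U = 7*(-4 + 0) + 2 = 7*(-4) + 2 = -28 + 2 = -26)
2*((D(1) - 32) + U) = 2*((-15 - 32) - 26) = 2*(-47 - 26) = 2*(-73) = -146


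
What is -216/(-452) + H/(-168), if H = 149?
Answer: -7765/18984 ≈ -0.40903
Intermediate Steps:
-216/(-452) + H/(-168) = -216/(-452) + 149/(-168) = -216*(-1/452) + 149*(-1/168) = 54/113 - 149/168 = -7765/18984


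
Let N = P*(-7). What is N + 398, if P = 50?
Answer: 48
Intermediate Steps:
N = -350 (N = 50*(-7) = -350)
N + 398 = -350 + 398 = 48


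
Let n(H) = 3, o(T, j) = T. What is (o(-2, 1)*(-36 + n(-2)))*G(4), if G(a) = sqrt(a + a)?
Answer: 132*sqrt(2) ≈ 186.68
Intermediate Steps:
G(a) = sqrt(2)*sqrt(a) (G(a) = sqrt(2*a) = sqrt(2)*sqrt(a))
(o(-2, 1)*(-36 + n(-2)))*G(4) = (-2*(-36 + 3))*(sqrt(2)*sqrt(4)) = (-2*(-33))*(sqrt(2)*2) = 66*(2*sqrt(2)) = 132*sqrt(2)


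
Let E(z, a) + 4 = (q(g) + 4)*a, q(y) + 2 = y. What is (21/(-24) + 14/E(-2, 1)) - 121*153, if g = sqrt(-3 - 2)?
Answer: -1333223/72 - 14*I*sqrt(5)/9 ≈ -18517.0 - 3.4783*I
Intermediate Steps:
g = I*sqrt(5) (g = sqrt(-5) = I*sqrt(5) ≈ 2.2361*I)
q(y) = -2 + y
E(z, a) = -4 + a*(2 + I*sqrt(5)) (E(z, a) = -4 + ((-2 + I*sqrt(5)) + 4)*a = -4 + (2 + I*sqrt(5))*a = -4 + a*(2 + I*sqrt(5)))
(21/(-24) + 14/E(-2, 1)) - 121*153 = (21/(-24) + 14/(-4 + 2*1 + I*1*sqrt(5))) - 121*153 = (21*(-1/24) + 14/(-4 + 2 + I*sqrt(5))) - 18513 = (-7/8 + 14/(-2 + I*sqrt(5))) - 18513 = -148111/8 + 14/(-2 + I*sqrt(5))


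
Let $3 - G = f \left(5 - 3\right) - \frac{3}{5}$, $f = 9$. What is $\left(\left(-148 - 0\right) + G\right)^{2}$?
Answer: $\frac{659344}{25} \approx 26374.0$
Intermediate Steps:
$G = - \frac{72}{5}$ ($G = 3 - \left(9 \left(5 - 3\right) - \frac{3}{5}\right) = 3 - \left(9 \cdot 2 - \frac{3}{5}\right) = 3 - \left(18 - \frac{3}{5}\right) = 3 - \frac{87}{5} = - \frac{72}{5} \approx -14.4$)
$\left(\left(-148 - 0\right) + G\right)^{2} = \left(\left(-148 - 0\right) - \frac{72}{5}\right)^{2} = \left(\left(-148 + 0\right) - \frac{72}{5}\right)^{2} = \left(-148 - \frac{72}{5}\right)^{2} = \left(- \frac{812}{5}\right)^{2} = \frac{659344}{25}$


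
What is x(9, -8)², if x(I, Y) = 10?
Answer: 100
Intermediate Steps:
x(9, -8)² = 10² = 100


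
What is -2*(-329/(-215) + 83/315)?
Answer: -48592/13545 ≈ -3.5874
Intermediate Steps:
-2*(-329/(-215) + 83/315) = -2*(-329*(-1/215) + 83*(1/315)) = -2*(329/215 + 83/315) = -2*24296/13545 = -48592/13545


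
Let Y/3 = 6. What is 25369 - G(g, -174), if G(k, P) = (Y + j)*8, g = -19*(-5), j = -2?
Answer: 25241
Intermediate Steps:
Y = 18 (Y = 3*6 = 18)
g = 95
G(k, P) = 128 (G(k, P) = (18 - 2)*8 = 16*8 = 128)
25369 - G(g, -174) = 25369 - 1*128 = 25369 - 128 = 25241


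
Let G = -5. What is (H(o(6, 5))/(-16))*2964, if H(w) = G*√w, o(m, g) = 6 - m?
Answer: 0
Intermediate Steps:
H(w) = -5*√w
(H(o(6, 5))/(-16))*2964 = (-5*√(6 - 1*6)/(-16))*2964 = (-5*√(6 - 6)*(-1/16))*2964 = (-5*√0*(-1/16))*2964 = (-5*0*(-1/16))*2964 = (0*(-1/16))*2964 = 0*2964 = 0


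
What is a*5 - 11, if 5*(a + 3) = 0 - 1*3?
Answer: -29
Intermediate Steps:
a = -18/5 (a = -3 + (0 - 1*3)/5 = -3 + (0 - 3)/5 = -3 + (1/5)*(-3) = -3 - 3/5 = -18/5 ≈ -3.6000)
a*5 - 11 = -18/5*5 - 11 = -18 - 11 = -29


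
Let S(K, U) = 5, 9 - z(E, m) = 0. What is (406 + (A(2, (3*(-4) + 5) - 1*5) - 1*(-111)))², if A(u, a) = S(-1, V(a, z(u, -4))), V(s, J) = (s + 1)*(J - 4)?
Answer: 272484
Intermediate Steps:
z(E, m) = 9 (z(E, m) = 9 - 1*0 = 9 + 0 = 9)
V(s, J) = (1 + s)*(-4 + J)
A(u, a) = 5
(406 + (A(2, (3*(-4) + 5) - 1*5) - 1*(-111)))² = (406 + (5 - 1*(-111)))² = (406 + (5 + 111))² = (406 + 116)² = 522² = 272484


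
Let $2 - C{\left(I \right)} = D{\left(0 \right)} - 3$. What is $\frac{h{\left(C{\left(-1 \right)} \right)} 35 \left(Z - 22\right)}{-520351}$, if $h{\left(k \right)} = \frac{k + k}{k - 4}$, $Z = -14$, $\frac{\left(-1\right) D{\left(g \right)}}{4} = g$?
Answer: $\frac{12600}{520351} \approx 0.024214$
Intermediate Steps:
$D{\left(g \right)} = - 4 g$
$C{\left(I \right)} = 5$ ($C{\left(I \right)} = 2 - \left(\left(-4\right) 0 - 3\right) = 2 - \left(0 - 3\right) = 2 - -3 = 2 + 3 = 5$)
$h{\left(k \right)} = \frac{2 k}{-4 + k}$
$\frac{h{\left(C{\left(-1 \right)} \right)} 35 \left(Z - 22\right)}{-520351} = \frac{2 \cdot 5 \frac{1}{-4 + 5} \cdot 35 \left(-14 - 22\right)}{-520351} = 2 \cdot 5 \cdot 1^{-1} \cdot 35 \left(-14 - 22\right) \left(- \frac{1}{520351}\right) = 2 \cdot 5 \cdot 1 \cdot 35 \left(-36\right) \left(- \frac{1}{520351}\right) = 10 \cdot 35 \left(-36\right) \left(- \frac{1}{520351}\right) = 350 \left(-36\right) \left(- \frac{1}{520351}\right) = \left(-12600\right) \left(- \frac{1}{520351}\right) = \frac{12600}{520351}$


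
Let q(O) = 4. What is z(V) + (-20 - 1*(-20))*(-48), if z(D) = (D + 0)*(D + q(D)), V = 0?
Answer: 0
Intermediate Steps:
z(D) = D*(4 + D) (z(D) = (D + 0)*(D + 4) = D*(4 + D))
z(V) + (-20 - 1*(-20))*(-48) = 0*(4 + 0) + (-20 - 1*(-20))*(-48) = 0*4 + (-20 + 20)*(-48) = 0 + 0*(-48) = 0 + 0 = 0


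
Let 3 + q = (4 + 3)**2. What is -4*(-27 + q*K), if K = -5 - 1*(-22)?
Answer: -3020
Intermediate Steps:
q = 46 (q = -3 + (4 + 3)**2 = -3 + 7**2 = -3 + 49 = 46)
K = 17 (K = -5 + 22 = 17)
-4*(-27 + q*K) = -4*(-27 + 46*17) = -4*(-27 + 782) = -4*755 = -3020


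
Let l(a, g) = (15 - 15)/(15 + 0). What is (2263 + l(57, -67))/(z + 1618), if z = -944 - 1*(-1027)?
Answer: 2263/1701 ≈ 1.3304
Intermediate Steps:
l(a, g) = 0 (l(a, g) = 0/15 = 0*(1/15) = 0)
z = 83 (z = -944 + 1027 = 83)
(2263 + l(57, -67))/(z + 1618) = (2263 + 0)/(83 + 1618) = 2263/1701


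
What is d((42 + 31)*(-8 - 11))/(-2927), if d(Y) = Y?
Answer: 1387/2927 ≈ 0.47386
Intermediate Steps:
d((42 + 31)*(-8 - 11))/(-2927) = ((42 + 31)*(-8 - 11))/(-2927) = (73*(-19))*(-1/2927) = -1387*(-1/2927) = 1387/2927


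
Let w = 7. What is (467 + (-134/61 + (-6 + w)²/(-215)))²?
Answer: 37159192155556/172003225 ≈ 2.1604e+5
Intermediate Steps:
(467 + (-134/61 + (-6 + w)²/(-215)))² = (467 + (-134/61 + (-6 + 7)²/(-215)))² = (467 + (-134*1/61 + 1²*(-1/215)))² = (467 + (-134/61 + 1*(-1/215)))² = (467 + (-134/61 - 1/215))² = (467 - 28871/13115)² = (6095834/13115)² = 37159192155556/172003225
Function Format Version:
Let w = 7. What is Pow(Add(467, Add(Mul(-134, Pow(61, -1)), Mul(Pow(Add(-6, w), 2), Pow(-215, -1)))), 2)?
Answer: Rational(37159192155556, 172003225) ≈ 2.1604e+5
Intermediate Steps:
Pow(Add(467, Add(Mul(-134, Pow(61, -1)), Mul(Pow(Add(-6, w), 2), Pow(-215, -1)))), 2) = Pow(Add(467, Add(Mul(-134, Pow(61, -1)), Mul(Pow(Add(-6, 7), 2), Pow(-215, -1)))), 2) = Pow(Add(467, Add(Mul(-134, Rational(1, 61)), Mul(Pow(1, 2), Rational(-1, 215)))), 2) = Pow(Add(467, Add(Rational(-134, 61), Mul(1, Rational(-1, 215)))), 2) = Pow(Add(467, Add(Rational(-134, 61), Rational(-1, 215))), 2) = Pow(Add(467, Rational(-28871, 13115)), 2) = Pow(Rational(6095834, 13115), 2) = Rational(37159192155556, 172003225)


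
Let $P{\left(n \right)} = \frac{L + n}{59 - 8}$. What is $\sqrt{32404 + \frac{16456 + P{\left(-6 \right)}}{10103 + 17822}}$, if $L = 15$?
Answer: $\frac{\sqrt{292112888489795}}{94945} \approx 180.01$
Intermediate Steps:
$P{\left(n \right)} = \frac{5}{17} + \frac{n}{51}$ ($P{\left(n \right)} = \frac{15 + n}{59 - 8} = \frac{15 + n}{51} = \left(15 + n\right) \frac{1}{51} = \frac{5}{17} + \frac{n}{51}$)
$\sqrt{32404 + \frac{16456 + P{\left(-6 \right)}}{10103 + 17822}} = \sqrt{32404 + \frac{16456 + \left(\frac{5}{17} + \frac{1}{51} \left(-6\right)\right)}{10103 + 17822}} = \sqrt{32404 + \frac{16456 + \left(\frac{5}{17} - \frac{2}{17}\right)}{27925}} = \sqrt{32404 + \left(16456 + \frac{3}{17}\right) \frac{1}{27925}} = \sqrt{32404 + \frac{279755}{17} \cdot \frac{1}{27925}} = \sqrt{32404 + \frac{55951}{94945}} = \sqrt{\frac{3076653731}{94945}} = \frac{\sqrt{292112888489795}}{94945}$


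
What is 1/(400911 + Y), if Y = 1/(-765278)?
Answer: 765278/306808368257 ≈ 2.4943e-6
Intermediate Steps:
Y = -1/765278 ≈ -1.3067e-6
1/(400911 + Y) = 1/(400911 - 1/765278) = 1/(306808368257/765278) = 765278/306808368257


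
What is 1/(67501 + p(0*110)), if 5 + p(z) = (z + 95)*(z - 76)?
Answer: 1/60276 ≈ 1.6590e-5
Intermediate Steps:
p(z) = -5 + (-76 + z)*(95 + z) (p(z) = -5 + (z + 95)*(z - 76) = -5 + (95 + z)*(-76 + z) = -5 + (-76 + z)*(95 + z))
1/(67501 + p(0*110)) = 1/(67501 + (-7225 + (0*110)² + 19*(0*110))) = 1/(67501 + (-7225 + 0² + 19*0)) = 1/(67501 + (-7225 + 0 + 0)) = 1/(67501 - 7225) = 1/60276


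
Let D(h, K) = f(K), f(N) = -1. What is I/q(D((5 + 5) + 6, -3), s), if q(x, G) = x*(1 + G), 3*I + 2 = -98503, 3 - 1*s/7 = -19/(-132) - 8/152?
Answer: 82350180/53573 ≈ 1537.2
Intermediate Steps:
D(h, K) = -1
s = 51065/2508 (s = 21 - 7*(-19/(-132) - 8/152) = 21 - 7*(-19*(-1/132) - 8*1/152) = 21 - 7*(19/132 - 1/19) = 21 - 7*229/2508 = 21 - 1603/2508 = 51065/2508 ≈ 20.361)
I = -32835 (I = -⅔ + (⅓)*(-98503) = -⅔ - 98503/3 = -32835)
I/q(D((5 + 5) + 6, -3), s) = -32835*(-1/(1 + 51065/2508)) = -32835/((-1*53573/2508)) = -32835/(-53573/2508) = -32835*(-2508/53573) = 82350180/53573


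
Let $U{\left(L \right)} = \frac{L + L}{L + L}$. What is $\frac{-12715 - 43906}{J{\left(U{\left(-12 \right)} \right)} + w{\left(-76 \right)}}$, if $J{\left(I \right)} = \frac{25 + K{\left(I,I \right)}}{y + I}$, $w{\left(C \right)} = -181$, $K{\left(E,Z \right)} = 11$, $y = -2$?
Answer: $\frac{56621}{217} \approx 260.93$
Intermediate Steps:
$U{\left(L \right)} = 1$ ($U{\left(L \right)} = \frac{2 L}{2 L} = 2 L \frac{1}{2 L} = 1$)
$J{\left(I \right)} = \frac{36}{-2 + I}$ ($J{\left(I \right)} = \frac{25 + 11}{-2 + I} = \frac{36}{-2 + I}$)
$\frac{-12715 - 43906}{J{\left(U{\left(-12 \right)} \right)} + w{\left(-76 \right)}} = \frac{-12715 - 43906}{\frac{36}{-2 + 1} - 181} = - \frac{56621}{\frac{36}{-1} - 181} = - \frac{56621}{36 \left(-1\right) - 181} = - \frac{56621}{-36 - 181} = - \frac{56621}{-217} = \left(-56621\right) \left(- \frac{1}{217}\right) = \frac{56621}{217}$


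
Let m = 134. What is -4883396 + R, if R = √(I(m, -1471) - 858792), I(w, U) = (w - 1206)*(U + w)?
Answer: -4883396 + 2*√143618 ≈ -4.8826e+6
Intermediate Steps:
I(w, U) = (-1206 + w)*(U + w)
R = 2*√143618 (R = √((134² - 1206*(-1471) - 1206*134 - 1471*134) - 858792) = √((17956 + 1774026 - 161604 - 197114) - 858792) = √(1433264 - 858792) = √574472 = 2*√143618 ≈ 757.94)
-4883396 + R = -4883396 + 2*√143618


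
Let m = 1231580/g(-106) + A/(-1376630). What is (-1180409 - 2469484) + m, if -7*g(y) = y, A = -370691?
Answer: -260367242070747/72961390 ≈ -3.5686e+6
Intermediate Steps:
g(y) = -y/7
m = 5934024560523/72961390 (m = 1231580/((-⅐*(-106))) - 370691/(-1376630) = 1231580/(106/7) - 370691*(-1/1376630) = 1231580*(7/106) + 370691/1376630 = 4310530/53 + 370691/1376630 = 5934024560523/72961390 ≈ 81331.)
(-1180409 - 2469484) + m = (-1180409 - 2469484) + 5934024560523/72961390 = -3649893 + 5934024560523/72961390 = -260367242070747/72961390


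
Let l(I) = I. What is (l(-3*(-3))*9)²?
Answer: 6561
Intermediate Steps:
(l(-3*(-3))*9)² = (-3*(-3)*9)² = (9*9)² = 81² = 6561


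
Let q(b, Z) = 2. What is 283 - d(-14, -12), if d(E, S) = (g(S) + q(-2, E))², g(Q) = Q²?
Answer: -21033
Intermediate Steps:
d(E, S) = (2 + S²)² (d(E, S) = (S² + 2)² = (2 + S²)²)
283 - d(-14, -12) = 283 - (2 + (-12)²)² = 283 - (2 + 144)² = 283 - 1*146² = 283 - 1*21316 = 283 - 21316 = -21033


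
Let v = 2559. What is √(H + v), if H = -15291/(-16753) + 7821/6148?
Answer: √6792565391712418197/51498722 ≈ 50.608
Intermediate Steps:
H = 225034281/102997444 (H = -15291*(-1/16753) + 7821*(1/6148) = 15291/16753 + 7821/6148 = 225034281/102997444 ≈ 2.1849)
√(H + v) = √(225034281/102997444 + 2559) = √(263795493477/102997444) = √6792565391712418197/51498722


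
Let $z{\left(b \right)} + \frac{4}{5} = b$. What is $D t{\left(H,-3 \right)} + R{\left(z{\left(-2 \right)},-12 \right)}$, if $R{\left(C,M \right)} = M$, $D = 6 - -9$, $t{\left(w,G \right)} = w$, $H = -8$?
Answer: $-132$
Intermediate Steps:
$z{\left(b \right)} = - \frac{4}{5} + b$
$D = 15$ ($D = 6 + 9 = 15$)
$D t{\left(H,-3 \right)} + R{\left(z{\left(-2 \right)},-12 \right)} = 15 \left(-8\right) - 12 = -120 - 12 = -132$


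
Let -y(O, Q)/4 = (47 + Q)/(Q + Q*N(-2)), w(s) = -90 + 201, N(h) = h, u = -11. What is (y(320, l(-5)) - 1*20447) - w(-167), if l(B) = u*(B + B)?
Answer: -1130376/55 ≈ -20552.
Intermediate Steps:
w(s) = 111
l(B) = -22*B (l(B) = -11*(B + B) = -22*B)
y(O, Q) = 4*(47 + Q)/Q (y(O, Q) = -4*(47 + Q)/(Q + Q*(-2)) = -4*(47 + Q)/(Q - 2*Q) = -4*(47 + Q)/((-Q)) = -4*(47 + Q)*(-1/Q) = -(-4)*(47 + Q)/Q = 4*(47 + Q)/Q)
(y(320, l(-5)) - 1*20447) - w(-167) = ((4 + 188/((-22*(-5)))) - 1*20447) - 1*111 = ((4 + 188/110) - 20447) - 111 = ((4 + 188*(1/110)) - 20447) - 111 = ((4 + 94/55) - 20447) - 111 = (314/55 - 20447) - 111 = -1124271/55 - 111 = -1130376/55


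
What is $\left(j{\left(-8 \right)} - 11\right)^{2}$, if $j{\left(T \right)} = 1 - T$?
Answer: $4$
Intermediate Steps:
$\left(j{\left(-8 \right)} - 11\right)^{2} = \left(\left(1 - -8\right) - 11\right)^{2} = \left(\left(1 + 8\right) - 11\right)^{2} = \left(9 - 11\right)^{2} = \left(-2\right)^{2} = 4$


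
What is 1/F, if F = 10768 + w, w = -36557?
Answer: -1/25789 ≈ -3.8776e-5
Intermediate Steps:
F = -25789 (F = 10768 - 36557 = -25789)
1/F = 1/(-25789) = -1/25789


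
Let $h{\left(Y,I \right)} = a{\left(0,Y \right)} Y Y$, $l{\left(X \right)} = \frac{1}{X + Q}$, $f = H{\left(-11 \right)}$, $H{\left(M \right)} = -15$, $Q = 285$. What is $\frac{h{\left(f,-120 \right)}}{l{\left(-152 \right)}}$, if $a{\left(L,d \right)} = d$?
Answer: $-448875$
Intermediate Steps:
$f = -15$
$l{\left(X \right)} = \frac{1}{285 + X}$ ($l{\left(X \right)} = \frac{1}{X + 285} = \frac{1}{285 + X}$)
$h{\left(Y,I \right)} = Y^{3}$ ($h{\left(Y,I \right)} = Y Y Y = Y^{2} Y = Y^{3}$)
$\frac{h{\left(f,-120 \right)}}{l{\left(-152 \right)}} = \frac{\left(-15\right)^{3}}{\frac{1}{285 - 152}} = - \frac{3375}{\frac{1}{133}} = - 3375 \frac{1}{\frac{1}{133}} = \left(-3375\right) 133 = -448875$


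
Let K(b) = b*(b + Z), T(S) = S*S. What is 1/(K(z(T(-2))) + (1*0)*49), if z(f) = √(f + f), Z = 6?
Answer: -1/28 + 3*√2/56 ≈ 0.040047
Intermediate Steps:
T(S) = S²
z(f) = √2*√f (z(f) = √(2*f) = √2*√f)
K(b) = b*(6 + b) (K(b) = b*(b + 6) = b*(6 + b))
1/(K(z(T(-2))) + (1*0)*49) = 1/((√2*√((-2)²))*(6 + √2*√((-2)²)) + (1*0)*49) = 1/((√2*√4)*(6 + √2*√4) + 0*49) = 1/((√2*2)*(6 + √2*2) + 0) = 1/((2*√2)*(6 + 2*√2) + 0) = 1/(2*√2*(6 + 2*√2) + 0) = 1/(2*√2*(6 + 2*√2)) = √2/(4*(6 + 2*√2))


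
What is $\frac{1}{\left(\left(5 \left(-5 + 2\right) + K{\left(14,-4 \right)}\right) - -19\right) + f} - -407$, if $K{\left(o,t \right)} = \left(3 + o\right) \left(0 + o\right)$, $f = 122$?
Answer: $\frac{148149}{364} \approx 407.0$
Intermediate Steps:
$K{\left(o,t \right)} = o \left(3 + o\right)$ ($K{\left(o,t \right)} = \left(3 + o\right) o = o \left(3 + o\right)$)
$\frac{1}{\left(\left(5 \left(-5 + 2\right) + K{\left(14,-4 \right)}\right) - -19\right) + f} - -407 = \frac{1}{\left(\left(5 \left(-5 + 2\right) + 14 \left(3 + 14\right)\right) - -19\right) + 122} - -407 = \frac{1}{\left(\left(5 \left(-3\right) + 14 \cdot 17\right) + \left(24 - 5\right)\right) + 122} + 407 = \frac{1}{\left(\left(-15 + 238\right) + 19\right) + 122} + 407 = \frac{1}{\left(223 + 19\right) + 122} + 407 = \frac{1}{242 + 122} + 407 = \frac{1}{364} + 407 = \frac{148149}{364}$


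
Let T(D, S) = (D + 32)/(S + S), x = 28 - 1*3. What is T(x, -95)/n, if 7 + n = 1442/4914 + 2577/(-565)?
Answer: 118989/4469074 ≈ 0.026625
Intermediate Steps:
x = 25 (x = 28 - 3 = 25)
T(D, S) = (32 + D)/(2*S) (T(D, S) = (32 + D)/((2*S)) = (32 + D)*(1/(2*S)) = (32 + D)/(2*S))
n = -2234537/198315 (n = -7 + (1442/4914 + 2577/(-565)) = -7 + (1442*(1/4914) + 2577*(-1/565)) = -7 + (103/351 - 2577/565) = -7 - 846332/198315 = -2234537/198315 ≈ -11.268)
T(x, -95)/n = ((½)*(32 + 25)/(-95))/(-2234537/198315) = ((½)*(-1/95)*57)*(-198315/2234537) = -3/10*(-198315/2234537) = 118989/4469074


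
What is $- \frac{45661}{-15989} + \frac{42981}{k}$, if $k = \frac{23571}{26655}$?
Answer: $\frac{2035445656814}{41875191} \approx 48607.0$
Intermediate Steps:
$k = \frac{7857}{8885}$ ($k = 23571 \cdot \frac{1}{26655} = \frac{7857}{8885} \approx 0.8843$)
$- \frac{45661}{-15989} + \frac{42981}{k} = - \frac{45661}{-15989} + \frac{42981}{\frac{7857}{8885}} = \left(-45661\right) \left(- \frac{1}{15989}\right) + 42981 \cdot \frac{8885}{7857} = \frac{45661}{15989} + \frac{127295395}{2619} = \frac{2035445656814}{41875191}$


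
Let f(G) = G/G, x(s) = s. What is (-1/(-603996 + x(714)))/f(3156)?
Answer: 1/603282 ≈ 1.6576e-6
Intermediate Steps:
f(G) = 1
(-1/(-603996 + x(714)))/f(3156) = -1/(-603996 + 714)/1 = -1/(-603282)*1 = -1*(-1/603282)*1 = (1/603282)*1 = 1/603282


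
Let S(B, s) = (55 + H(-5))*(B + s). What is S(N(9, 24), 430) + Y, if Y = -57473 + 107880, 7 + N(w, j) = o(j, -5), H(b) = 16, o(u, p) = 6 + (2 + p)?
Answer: 80653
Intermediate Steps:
o(u, p) = 8 + p
N(w, j) = -4 (N(w, j) = -7 + (8 - 5) = -7 + 3 = -4)
S(B, s) = 71*B + 71*s (S(B, s) = (55 + 16)*(B + s) = 71*(B + s) = 71*B + 71*s)
Y = 50407
S(N(9, 24), 430) + Y = (71*(-4) + 71*430) + 50407 = (-284 + 30530) + 50407 = 30246 + 50407 = 80653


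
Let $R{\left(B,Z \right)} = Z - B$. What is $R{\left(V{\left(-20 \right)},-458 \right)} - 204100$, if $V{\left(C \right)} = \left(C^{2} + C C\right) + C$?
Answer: $-205338$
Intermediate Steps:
$V{\left(C \right)} = C + 2 C^{2}$ ($V{\left(C \right)} = \left(C^{2} + C^{2}\right) + C = 2 C^{2} + C = C + 2 C^{2}$)
$R{\left(V{\left(-20 \right)},-458 \right)} - 204100 = \left(-458 - - 20 \left(1 + 2 \left(-20\right)\right)\right) - 204100 = \left(-458 - - 20 \left(1 - 40\right)\right) - 204100 = \left(-458 - \left(-20\right) \left(-39\right)\right) - 204100 = \left(-458 - 780\right) - 204100 = -1238 - 204100 = -205338$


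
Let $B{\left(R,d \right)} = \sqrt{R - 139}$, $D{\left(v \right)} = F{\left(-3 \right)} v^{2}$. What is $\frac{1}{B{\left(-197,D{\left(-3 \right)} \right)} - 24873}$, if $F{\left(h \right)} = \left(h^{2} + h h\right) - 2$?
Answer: $- \frac{8291}{206222155} - \frac{4 i \sqrt{21}}{618666465} \approx -4.0204 \cdot 10^{-5} - 2.9629 \cdot 10^{-8} i$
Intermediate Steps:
$F{\left(h \right)} = -2 + 2 h^{2}$ ($F{\left(h \right)} = \left(h^{2} + h^{2}\right) - 2 = 2 h^{2} - 2 = -2 + 2 h^{2}$)
$D{\left(v \right)} = 16 v^{2}$ ($D{\left(v \right)} = \left(-2 + 2 \left(-3\right)^{2}\right) v^{2} = \left(-2 + 2 \cdot 9\right) v^{2} = \left(-2 + 18\right) v^{2} = 16 v^{2}$)
$B{\left(R,d \right)} = \sqrt{-139 + R}$
$\frac{1}{B{\left(-197,D{\left(-3 \right)} \right)} - 24873} = \frac{1}{\sqrt{-139 - 197} - 24873} = \frac{1}{\sqrt{-336} - 24873} = \frac{1}{4 i \sqrt{21} - 24873} = \frac{1}{-24873 + 4 i \sqrt{21}}$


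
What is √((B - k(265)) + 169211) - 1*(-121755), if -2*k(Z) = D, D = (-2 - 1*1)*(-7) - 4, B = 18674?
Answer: 121755 + √751574/2 ≈ 1.2219e+5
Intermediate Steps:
D = 17 (D = (-2 - 1)*(-7) - 4 = -3*(-7) - 4 = 21 - 4 = 17)
k(Z) = -17/2 (k(Z) = -½*17 = -17/2)
√((B - k(265)) + 169211) - 1*(-121755) = √((18674 - 1*(-17/2)) + 169211) - 1*(-121755) = √((18674 + 17/2) + 169211) + 121755 = √(37365/2 + 169211) + 121755 = √(375787/2) + 121755 = √751574/2 + 121755 = 121755 + √751574/2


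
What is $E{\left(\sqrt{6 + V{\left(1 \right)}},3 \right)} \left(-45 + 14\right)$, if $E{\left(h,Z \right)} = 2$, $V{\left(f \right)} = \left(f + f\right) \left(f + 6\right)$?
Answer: $-62$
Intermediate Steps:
$V{\left(f \right)} = 2 f \left(6 + f\right)$
$E{\left(\sqrt{6 + V{\left(1 \right)}},3 \right)} \left(-45 + 14\right) = 2 \left(-45 + 14\right) = 2 \left(-31\right) = -62$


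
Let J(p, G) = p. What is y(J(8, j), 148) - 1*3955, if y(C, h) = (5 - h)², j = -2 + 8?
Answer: 16494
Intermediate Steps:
j = 6
y(J(8, j), 148) - 1*3955 = (-5 + 148)² - 1*3955 = 143² - 3955 = 20449 - 3955 = 16494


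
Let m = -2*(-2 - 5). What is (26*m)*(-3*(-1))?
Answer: 1092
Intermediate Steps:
m = 14 (m = -2*(-7) = 14)
(26*m)*(-3*(-1)) = (26*14)*(-3*(-1)) = 364*3 = 1092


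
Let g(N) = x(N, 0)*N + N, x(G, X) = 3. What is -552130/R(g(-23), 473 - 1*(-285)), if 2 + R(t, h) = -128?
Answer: 55213/13 ≈ 4247.2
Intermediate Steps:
g(N) = 4*N (g(N) = 3*N + N = 4*N)
R(t, h) = -130 (R(t, h) = -2 - 128 = -130)
-552130/R(g(-23), 473 - 1*(-285)) = -552130/(-130) = -552130*(-1/130) = 55213/13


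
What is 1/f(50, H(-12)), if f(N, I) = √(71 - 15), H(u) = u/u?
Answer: √14/28 ≈ 0.13363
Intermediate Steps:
H(u) = 1
f(N, I) = 2*√14 (f(N, I) = √56 = 2*√14)
1/f(50, H(-12)) = 1/(2*√14) = √14/28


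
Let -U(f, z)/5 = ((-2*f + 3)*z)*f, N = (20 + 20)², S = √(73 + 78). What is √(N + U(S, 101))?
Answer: √(154110 - 1515*√151) ≈ 368.09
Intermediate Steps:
S = √151 ≈ 12.288
N = 1600 (N = 40² = 1600)
U(f, z) = -5*f*z*(3 - 2*f) (U(f, z) = -5*(-2*f + 3)*z*f = -5*(3 - 2*f)*z*f = -5*z*(3 - 2*f)*f = -5*f*z*(3 - 2*f))
√(N + U(S, 101)) = √(1600 + 5*√151*101*(-3 + 2*√151)) = √(1600 + 505*√151*(-3 + 2*√151))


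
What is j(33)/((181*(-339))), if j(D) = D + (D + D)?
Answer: -33/20453 ≈ -0.0016135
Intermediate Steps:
j(D) = 3*D (j(D) = D + 2*D = 3*D)
j(33)/((181*(-339))) = (3*33)/((181*(-339))) = 99/(-61359) = 99*(-1/61359) = -33/20453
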